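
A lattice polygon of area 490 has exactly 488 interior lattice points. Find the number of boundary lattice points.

6

Pick's theorem gives A = I + B/2 − 1, so B = 2(A − I + 1) = 2(490 − 488 + 1) = 6.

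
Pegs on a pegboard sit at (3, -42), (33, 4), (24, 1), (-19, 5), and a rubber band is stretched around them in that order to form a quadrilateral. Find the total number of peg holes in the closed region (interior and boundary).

1133

Using the shoelace formula, 2A = |(3·4 − 33·(-42)) + (33·1 − 24·4) + (24·5 − (-19)·1) + ((-19)·(-42) − 3·5)| = 2257, so the area is 2257/2.
Summing gcd(|Δx|,|Δy|) over the edges gives the boundary count: gcd(30,46) + gcd(9,3) + gcd(43,4) + gcd(22,47) = 2+3+1+1 = 7.
Pick's theorem gives I = A − B/2 + 1 = 2257/2 − 7/2 + 1 = 1126, so the closed region contains I + B = 1126 + 7 = 1133 lattice points.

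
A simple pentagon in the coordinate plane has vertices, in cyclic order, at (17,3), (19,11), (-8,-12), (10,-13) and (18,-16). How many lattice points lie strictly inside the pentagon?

305

The shoelace formula gives twice the area as |(17·11 − 19·3) + (19·(-12) − (-8)·11) + ((-8)·(-13) − 10·(-12)) + (10·(-16) − 18·(-13)) + (18·3 − 17·(-16))| = 614, so the area is 307.
Summing gcd(|Δx|,|Δy|) over the edges gives the boundary count: gcd(2,8) + gcd(27,23) + gcd(18,1) + gcd(8,3) + gcd(1,19) = 2+1+1+1+1 = 6.
By Pick's theorem A = I + B/2 − 1, so I = 307 − 6/2 + 1 = 305.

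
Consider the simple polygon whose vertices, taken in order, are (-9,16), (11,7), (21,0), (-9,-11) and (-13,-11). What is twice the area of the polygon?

968

Using the shoelace formula, 2A = |[(-9)·7 − 11·16] + [11·0 − 21·7] + [21·(-11) − (-9)·0] + [(-9)·(-11) − (-13)·(-11)] + [(-13)·16 − (-9)·(-11)]| = 968, so the area is 484.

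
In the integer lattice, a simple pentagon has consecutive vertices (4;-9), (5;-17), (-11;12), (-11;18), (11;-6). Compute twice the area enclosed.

423

By the shoelace formula, twice the signed area is |[4·(-17) − 5·(-9)] + [5·12 − (-11)·(-17)] + [(-11)·18 − (-11)·12] + [(-11)·(-6) − 11·18] + [11·(-9) − 4·(-6)]| = 423, so the area is 423/2.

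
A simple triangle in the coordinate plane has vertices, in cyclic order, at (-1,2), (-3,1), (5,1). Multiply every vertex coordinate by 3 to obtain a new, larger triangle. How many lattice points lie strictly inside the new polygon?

The shoelace formula gives twice the area as |[(-1)·1 − (-3)·2] + [(-3)·1 − 5·1] + [5·2 − (-1)·1]| = 8, so the area is 4.
Summing gcd(|Δx|,|Δy|) over the edges gives the boundary count: gcd(2,1) + gcd(8,0) + gcd(6,1) = 1+8+1 = 10.
Scaling by 3 multiplies the area by 3² = 9 (so the new area is 36) and multiplies the boundary lattice-point count by 3, giving 30.
By Pick's theorem, the interior count of the dilated polygon is 36 − 30/2 + 1 = 22.

22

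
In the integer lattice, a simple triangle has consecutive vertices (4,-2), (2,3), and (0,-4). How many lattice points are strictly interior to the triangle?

Using the shoelace formula, 2A = |[4·3 − 2·(-2)] + [2·(-4) − 0·3] + [0·(-2) − 4·(-4)]| = 24, so the area is 12.
The number of boundary lattice points is Σ gcd(|Δx|,|Δy|) = gcd(2,5) + gcd(2,7) + gcd(4,2) = 1+1+2 = 4.
By Pick's theorem A = I + B/2 − 1, so I = 12 − 4/2 + 1 = 11.

11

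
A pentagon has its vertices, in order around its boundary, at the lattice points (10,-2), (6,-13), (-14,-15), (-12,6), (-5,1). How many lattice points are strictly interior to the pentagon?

The shoelace formula gives twice the area as |[10·(-13) − 6·(-2)] + [6·(-15) − (-14)·(-13)] + [(-14)·6 − (-12)·(-15)] + [(-12)·1 − (-5)·6] + [(-5)·(-2) − 10·1]| = 636, so the area is 318.
Summing gcd(|Δx|,|Δy|) over the edges gives the boundary count: gcd(4,11) + gcd(20,2) + gcd(2,21) + gcd(7,5) + gcd(15,3) = 1+2+1+1+3 = 8.
Pick's theorem gives I = A − B/2 + 1 = 318 − 8/2 + 1 = 315.

315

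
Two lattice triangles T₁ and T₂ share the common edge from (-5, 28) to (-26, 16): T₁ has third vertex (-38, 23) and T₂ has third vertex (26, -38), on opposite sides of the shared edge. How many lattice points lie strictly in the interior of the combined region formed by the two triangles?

The union is the simple quadrilateral with vertices (-5, 28), (-38, 23), (-26, 16), (26, -38) in order.
Using the shoelace formula, 2A = |((-5)·23 − (-38)·28) + ((-38)·16 − (-26)·23) + ((-26)·(-38) − 26·16) + (26·28 − (-5)·(-38))| = 2049, so the area is 2049/2.
The number of boundary lattice points is Σ gcd(|Δx|,|Δy|) = gcd(33,5) + gcd(12,7) + gcd(52,54) + gcd(31,66) = 1+1+2+1 = 5.
By Pick's theorem I = A − B/2 + 1 = 2049/2 − 5/2 + 1 = 1023.

1023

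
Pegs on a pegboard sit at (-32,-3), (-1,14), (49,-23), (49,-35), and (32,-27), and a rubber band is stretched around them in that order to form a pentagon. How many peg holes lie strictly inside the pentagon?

1422

The shoelace formula gives twice the area as |[(-32)·14 − (-1)·(-3)] + [(-1)·(-23) − 49·14] + [49·(-35) − 49·(-23)] + [49·(-27) − 32·(-35)] + [32·(-3) − (-32)·(-27)]| = 2865, so the area is 1432.5.
The number of boundary lattice points is Σ gcd(|Δx|,|Δy|) = gcd(31,17) + gcd(50,37) + gcd(0,12) + gcd(17,8) + gcd(64,24) = 1+1+12+1+8 = 23.
Pick's theorem gives I = A − B/2 + 1 = 1432.5 − 23/2 + 1 = 1422.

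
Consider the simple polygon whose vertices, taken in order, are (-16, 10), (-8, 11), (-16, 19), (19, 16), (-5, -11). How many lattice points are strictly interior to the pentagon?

516

By the shoelace formula, twice the signed area is |[(-16)·11 − (-8)·10] + [(-8)·19 − (-16)·11] + [(-16)·16 − 19·19] + [19·(-11) − (-5)·16] + [(-5)·10 − (-16)·(-11)]| = 1044, so the area is 522.
Along each edge there are gcd(|Δx|,|Δy|)+1 lattice points, so counting each shared vertex once the boundary has gcd(8,1) + gcd(8,8) + gcd(35,3) + gcd(24,27) + gcd(11,21) = 1+8+1+3+1 = 14.
By Pick's theorem A = I + B/2 − 1, so I = 522 − 14/2 + 1 = 516.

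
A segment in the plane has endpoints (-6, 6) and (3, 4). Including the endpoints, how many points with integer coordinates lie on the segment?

2

The number of lattice points on a segment between lattice points is gcd(|Δx|,|Δy|) + 1 = gcd(9,2) + 1 = 1 + 1 = 2.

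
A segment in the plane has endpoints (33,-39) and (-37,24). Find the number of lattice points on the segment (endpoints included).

8

The number of lattice points on a segment between lattice points is gcd(|Δx|,|Δy|) + 1 = gcd(70,63) + 1 = 7 + 1 = 8.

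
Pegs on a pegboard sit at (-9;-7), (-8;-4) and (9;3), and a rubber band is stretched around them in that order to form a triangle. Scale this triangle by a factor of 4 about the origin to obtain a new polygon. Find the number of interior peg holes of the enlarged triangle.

345

By the shoelace formula, twice the signed area is |((-9)·(-4) − (-8)·(-7)) + ((-8)·3 − 9·(-4)) + (9·(-7) − (-9)·3)| = 44, so the area is 22.
Summing gcd(|Δx|,|Δy|) over the edges gives the boundary count: gcd(1,3) + gcd(17,7) + gcd(18,10) = 1+1+2 = 4.
Scaling by 4 multiplies the area by 4² = 16 (so the new area is 352) and multiplies the boundary lattice-point count by 4, giving 16.
By Pick's theorem, the interior count of the dilated polygon is 352 − 16/2 + 1 = 345.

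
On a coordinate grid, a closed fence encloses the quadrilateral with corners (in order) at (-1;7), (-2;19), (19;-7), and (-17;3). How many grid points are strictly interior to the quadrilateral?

262

Using the shoelace formula, 2A = |[(-1)·19 − (-2)·7] + [(-2)·(-7) − 19·19] + [19·3 − (-17)·(-7)] + [(-17)·7 − (-1)·3]| = 530, so the area is 265.
The number of boundary lattice points is Σ gcd(|Δx|,|Δy|) = gcd(1,12) + gcd(21,26) + gcd(36,10) + gcd(16,4) = 1+1+2+4 = 8.
Pick's theorem gives I = A − B/2 + 1 = 265 − 8/2 + 1 = 262.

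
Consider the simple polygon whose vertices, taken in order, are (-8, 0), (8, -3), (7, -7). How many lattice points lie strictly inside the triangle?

Using the shoelace formula, 2A = |((-8)·(-3) − 8·0) + (8·(-7) − 7·(-3)) + (7·0 − (-8)·(-7))| = 67, so the area is 33.5.
Along each edge there are gcd(|Δx|,|Δy|)+1 lattice points, so counting each shared vertex once the boundary has gcd(16,3) + gcd(1,4) + gcd(15,7) = 1+1+1 = 3.
By Pick's theorem A = I + B/2 − 1, so I = 33.5 − 3/2 + 1 = 33.

33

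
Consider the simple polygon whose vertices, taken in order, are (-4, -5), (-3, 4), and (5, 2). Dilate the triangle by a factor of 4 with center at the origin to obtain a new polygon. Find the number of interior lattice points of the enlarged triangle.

Using the shoelace formula, 2A = |((-4)·4 − (-3)·(-5)) + ((-3)·2 − 5·4) + (5·(-5) − (-4)·2)| = 74, so the area is 37.
Along each edge there are gcd(|Δx|,|Δy|)+1 lattice points, so counting each shared vertex once the boundary has gcd(1,9) + gcd(8,2) + gcd(9,7) = 1+2+1 = 4.
Scaling by 4 multiplies the area by 4² = 16 (so the new area is 592) and multiplies the boundary lattice-point count by 4, giving 16.
By Pick's theorem, the interior count of the dilated polygon is 592 − 16/2 + 1 = 585.

585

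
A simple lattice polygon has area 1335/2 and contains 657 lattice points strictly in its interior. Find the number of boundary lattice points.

Pick's theorem gives A = I + B/2 − 1, so B = 2(A − I + 1) = 2(1335/2 − 657 + 1) = 23.

23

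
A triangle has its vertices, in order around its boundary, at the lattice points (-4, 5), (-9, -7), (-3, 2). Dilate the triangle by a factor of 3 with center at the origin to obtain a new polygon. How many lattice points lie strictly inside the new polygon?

115

By the shoelace formula, twice the signed area is |[(-4)·(-7) − (-9)·5] + [(-9)·2 − (-3)·(-7)] + [(-3)·5 − (-4)·2]| = 27, so the area is 13.5.
The number of boundary lattice points is Σ gcd(|Δx|,|Δy|) = gcd(5,12) + gcd(6,9) + gcd(1,3) = 1+3+1 = 5.
Scaling by 3 multiplies the area by 3² = 9 (so the new area is 121.5) and multiplies the boundary lattice-point count by 3, giving 15.
By Pick's theorem, the interior count of the dilated polygon is 121.5 − 15/2 + 1 = 115.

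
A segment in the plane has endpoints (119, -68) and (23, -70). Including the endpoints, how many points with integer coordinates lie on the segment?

The number of lattice points on a segment between lattice points is gcd(|Δx|,|Δy|) + 1 = gcd(96,2) + 1 = 2 + 1 = 3.

3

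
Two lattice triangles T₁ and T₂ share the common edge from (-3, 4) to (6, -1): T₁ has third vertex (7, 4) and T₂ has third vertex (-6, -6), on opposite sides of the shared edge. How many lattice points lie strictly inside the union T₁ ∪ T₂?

The union is the simple quadrilateral with vertices (-3, 4), (7, 4), (6, -1), (-6, -6) in order.
By the shoelace formula, twice the signed area is |((-3)·4 − 7·4) + (7·(-1) − 6·4) + (6·(-6) − (-6)·(-1)) + ((-6)·4 − (-3)·(-6))| = 155, so the area is 77.5.
Along each edge there are gcd(|Δx|,|Δy|)+1 lattice points, so counting each shared vertex once the boundary has gcd(10,0) + gcd(1,5) + gcd(12,5) + gcd(3,10) = 10+1+1+1 = 13.
By Pick's theorem I = A − B/2 + 1 = 77.5 − 13/2 + 1 = 72.

72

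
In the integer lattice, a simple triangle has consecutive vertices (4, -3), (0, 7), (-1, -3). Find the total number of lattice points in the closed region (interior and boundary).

30

By the shoelace formula, twice the signed area is |[4·7 − 0·(-3)] + [0·(-3) − (-1)·7] + [(-1)·(-3) − 4·(-3)]| = 50, so the area is 25.
Along each edge there are gcd(|Δx|,|Δy|)+1 lattice points, so counting each shared vertex once the boundary has gcd(4,10) + gcd(1,10) + gcd(5,0) = 2+1+5 = 8.
Pick's theorem gives I = A − B/2 + 1 = 25 − 8/2 + 1 = 22, so the closed region contains I + B = 22 + 8 = 30 lattice points.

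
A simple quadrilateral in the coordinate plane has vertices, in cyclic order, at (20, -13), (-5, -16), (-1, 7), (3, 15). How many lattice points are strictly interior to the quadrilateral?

By the shoelace formula, twice the signed area is |(20·(-16) − (-5)·(-13)) + ((-5)·7 − (-1)·(-16)) + ((-1)·15 − 3·7) + (3·(-13) − 20·15)| = 811, so the area is 811/2.
Along each edge there are gcd(|Δx|,|Δy|)+1 lattice points, so counting each shared vertex once the boundary has gcd(25,3) + gcd(4,23) + gcd(4,8) + gcd(17,28) = 1+1+4+1 = 7.
By Pick's theorem A = I + B/2 − 1, so I = 811/2 − 7/2 + 1 = 403.

403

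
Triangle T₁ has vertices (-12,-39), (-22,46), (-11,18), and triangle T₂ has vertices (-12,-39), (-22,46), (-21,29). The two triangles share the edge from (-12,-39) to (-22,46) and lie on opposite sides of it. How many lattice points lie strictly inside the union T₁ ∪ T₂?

The union is the simple quadrilateral with vertices (-12,-39), (-11,18), (-22,46), (-21,29) in order.
Using the shoelace formula, 2A = |[(-12)·18 − (-11)·(-39)] + [(-11)·46 − (-22)·18] + [(-22)·29 − (-21)·46] + [(-21)·(-39) − (-12)·29]| = 740, so the area is 370.
The number of boundary lattice points is Σ gcd(|Δx|,|Δy|) = gcd(1,57) + gcd(11,28) + gcd(1,17) + gcd(9,68) = 1+1+1+1 = 4.
By Pick's theorem I = A − B/2 + 1 = 370 − 4/2 + 1 = 369.

369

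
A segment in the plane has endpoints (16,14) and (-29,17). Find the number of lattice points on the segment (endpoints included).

4

The number of lattice points on a segment between lattice points is gcd(|Δx|,|Δy|) + 1 = gcd(45,3) + 1 = 3 + 1 = 4.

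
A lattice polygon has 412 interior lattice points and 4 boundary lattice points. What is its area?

413

Pick's theorem states A = I + B/2 − 1, so A = 412 + 4/2 − 1 = 413.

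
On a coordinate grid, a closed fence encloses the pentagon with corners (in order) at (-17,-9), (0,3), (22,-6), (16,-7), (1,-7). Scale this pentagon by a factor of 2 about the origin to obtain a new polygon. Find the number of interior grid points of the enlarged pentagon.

797

Using the shoelace formula, 2A = |[(-17)·3 − 0·(-9)] + [0·(-6) − 22·3] + [22·(-7) − 16·(-6)] + [16·(-7) − 1·(-7)] + [1·(-9) − (-17)·(-7)]| = 408, so the area is 204.
Summing gcd(|Δx|,|Δy|) over the edges gives the boundary count: gcd(17,12) + gcd(22,9) + gcd(6,1) + gcd(15,0) + gcd(18,2) = 1+1+1+15+2 = 20.
Scaling by 2 multiplies the area by 2² = 4 (so the new area is 816) and multiplies the boundary lattice-point count by 2, giving 40.
By Pick's theorem, the interior count of the dilated polygon is 816 − 40/2 + 1 = 797.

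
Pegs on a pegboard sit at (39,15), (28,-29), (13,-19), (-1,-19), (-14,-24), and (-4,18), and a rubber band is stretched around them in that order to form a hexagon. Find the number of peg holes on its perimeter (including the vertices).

34

Summing gcd(|Δx|,|Δy|) over the edges gives the boundary count: gcd(11,44) + gcd(15,10) + gcd(14,0) + gcd(13,5) + gcd(10,42) + gcd(43,3) = 11+5+14+1+2+1 = 34.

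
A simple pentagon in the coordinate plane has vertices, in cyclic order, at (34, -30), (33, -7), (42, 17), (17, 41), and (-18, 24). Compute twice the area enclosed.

The shoelace formula gives twice the area as |[34·(-7) − 33·(-30)] + [33·17 − 42·(-7)] + [42·41 − 17·17] + [17·24 − (-18)·41] + [(-18)·(-30) − 34·24]| = 3910, so the area is 1955.

3910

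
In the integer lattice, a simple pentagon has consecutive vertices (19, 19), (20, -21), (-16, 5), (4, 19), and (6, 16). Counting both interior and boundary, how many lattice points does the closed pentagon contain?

The shoelace formula gives twice the area as |(19·(-21) − 20·19) + (20·5 − (-16)·(-21)) + ((-16)·19 − 4·5) + (4·16 − 6·19) + (6·19 − 19·16)| = 1579, so the area is 1579/2.
The number of boundary lattice points is Σ gcd(|Δx|,|Δy|) = gcd(1,40) + gcd(36,26) + gcd(20,14) + gcd(2,3) + gcd(13,3) = 1+2+2+1+1 = 7.
Pick's theorem gives I = A − B/2 + 1 = 1579/2 − 7/2 + 1 = 787, so the closed region contains I + B = 787 + 7 = 794 lattice points.

794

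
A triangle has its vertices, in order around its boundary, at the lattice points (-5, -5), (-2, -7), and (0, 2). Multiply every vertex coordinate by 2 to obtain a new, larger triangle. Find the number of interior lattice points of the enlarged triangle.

By the shoelace formula, twice the signed area is |((-5)·(-7) − (-2)·(-5)) + ((-2)·2 − 0·(-7)) + (0·(-5) − (-5)·2)| = 31, so the area is 15.5.
Along each edge there are gcd(|Δx|,|Δy|)+1 lattice points, so counting each shared vertex once the boundary has gcd(3,2) + gcd(2,9) + gcd(5,7) = 1+1+1 = 3.
Scaling by 2 multiplies the area by 2² = 4 (so the new area is 62) and multiplies the boundary lattice-point count by 2, giving 6.
By Pick's theorem, the interior count of the dilated polygon is 62 − 6/2 + 1 = 60.

60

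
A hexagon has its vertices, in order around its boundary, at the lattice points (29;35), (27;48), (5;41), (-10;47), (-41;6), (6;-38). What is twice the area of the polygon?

By the shoelace formula, twice the signed area is |[29·48 − 27·35] + [27·41 − 5·48] + [5·47 − (-10)·41] + [(-10)·6 − (-41)·47] + [(-41)·(-38) − 6·6] + [6·35 − 29·(-38)]| = 6660, so the area is 3330.

6660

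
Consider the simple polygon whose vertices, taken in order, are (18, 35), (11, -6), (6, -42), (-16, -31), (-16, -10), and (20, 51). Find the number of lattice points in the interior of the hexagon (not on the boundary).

1456

By the shoelace formula, twice the signed area is |[18·(-6) − 11·35] + [11·(-42) − 6·(-6)] + [6·(-31) − (-16)·(-42)] + [(-16)·(-10) − (-16)·(-31)] + [(-16)·51 − 20·(-10)] + [20·35 − 18·51]| = 2947, so the area is 1473.5.
Summing gcd(|Δx|,|Δy|) over the edges gives the boundary count: gcd(7,41) + gcd(5,36) + gcd(22,11) + gcd(0,21) + gcd(36,61) + gcd(2,16) = 1+1+11+21+1+2 = 37.
By Pick's theorem A = I + B/2 − 1, so I = 1473.5 − 37/2 + 1 = 1456.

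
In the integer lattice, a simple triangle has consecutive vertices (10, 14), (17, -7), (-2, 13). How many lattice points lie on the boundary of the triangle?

9

Summing gcd(|Δx|,|Δy|) over the edges gives the boundary count: gcd(7,21) + gcd(19,20) + gcd(12,1) = 7+1+1 = 9.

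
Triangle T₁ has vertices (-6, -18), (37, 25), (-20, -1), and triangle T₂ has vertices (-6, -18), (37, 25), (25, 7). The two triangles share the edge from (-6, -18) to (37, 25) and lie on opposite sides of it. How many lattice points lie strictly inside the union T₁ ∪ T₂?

The union is the simple quadrilateral with vertices (-6, -18), (-20, -1), (37, 25), (25, 7) in order.
By the shoelace formula, twice the signed area is |[(-6)·(-1) − (-20)·(-18)] + [(-20)·25 − 37·(-1)] + [37·7 − 25·25] + [25·(-18) − (-6)·7]| = 1591, so the area is 1591/2.
Along each edge there are gcd(|Δx|,|Δy|)+1 lattice points, so counting each shared vertex once the boundary has gcd(14,17) + gcd(57,26) + gcd(12,18) + gcd(31,25) = 1+1+6+1 = 9.
By Pick's theorem I = A − B/2 + 1 = 1591/2 − 9/2 + 1 = 792.

792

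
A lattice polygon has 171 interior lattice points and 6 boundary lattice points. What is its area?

Pick's theorem states A = I + B/2 − 1, so A = 171 + 6/2 − 1 = 173.

173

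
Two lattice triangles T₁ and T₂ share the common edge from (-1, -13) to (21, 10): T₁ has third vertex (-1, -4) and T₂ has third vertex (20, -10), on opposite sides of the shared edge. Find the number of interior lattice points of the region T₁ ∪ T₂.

301

The union is the simple quadrilateral with vertices (-1, -13), (-1, -4), (21, 10), (20, -10) in order.
The shoelace formula gives twice the area as |[(-1)·(-4) − (-1)·(-13)] + [(-1)·10 − 21·(-4)] + [21·(-10) − 20·10] + [20·(-13) − (-1)·(-10)]| = 615, so the area is 615/2.
Summing gcd(|Δx|,|Δy|) over the edges gives the boundary count: gcd(0,9) + gcd(22,14) + gcd(1,20) + gcd(21,3) = 9+2+1+3 = 15.
By Pick's theorem I = A − B/2 + 1 = 615/2 − 15/2 + 1 = 301.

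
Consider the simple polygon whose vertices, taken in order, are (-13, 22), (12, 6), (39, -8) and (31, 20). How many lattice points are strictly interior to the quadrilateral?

646

Using the shoelace formula, 2A = |[(-13)·6 − 12·22] + [12·(-8) − 39·6] + [39·20 − 31·(-8)] + [31·22 − (-13)·20]| = 1298, so the area is 649.
Summing gcd(|Δx|,|Δy|) over the edges gives the boundary count: gcd(25,16) + gcd(27,14) + gcd(8,28) + gcd(44,2) = 1+1+4+2 = 8.
Pick's theorem gives I = A − B/2 + 1 = 649 − 8/2 + 1 = 646.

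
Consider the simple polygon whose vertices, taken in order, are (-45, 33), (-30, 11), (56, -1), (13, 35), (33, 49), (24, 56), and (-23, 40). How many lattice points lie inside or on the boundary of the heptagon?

Using the shoelace formula, 2A = |((-45)·11 − (-30)·33) + ((-30)·(-1) − 56·11) + (56·35 − 13·(-1)) + (13·49 − 33·35) + (33·56 − 24·49) + (24·40 − (-23)·56) + ((-23)·33 − (-45)·40)| = 5325, so the area is 5325/2.
Along each edge there are gcd(|Δx|,|Δy|)+1 lattice points, so counting each shared vertex once the boundary has gcd(15,22) + gcd(86,12) + gcd(43,36) + gcd(20,14) + gcd(9,7) + gcd(47,16) + gcd(22,7) = 1+2+1+2+1+1+1 = 9.
Pick's theorem gives I = A − B/2 + 1 = 5325/2 − 9/2 + 1 = 2659, so the closed region contains I + B = 2659 + 9 = 2668 lattice points.

2668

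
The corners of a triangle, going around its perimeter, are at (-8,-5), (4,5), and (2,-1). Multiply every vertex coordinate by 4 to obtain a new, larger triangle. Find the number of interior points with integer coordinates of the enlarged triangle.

By the shoelace formula, twice the signed area is |[(-8)·5 − 4·(-5)] + [4·(-1) − 2·5] + [2·(-5) − (-8)·(-1)]| = 52, so the area is 26.
The number of boundary lattice points is Σ gcd(|Δx|,|Δy|) = gcd(12,10) + gcd(2,6) + gcd(10,4) = 2+2+2 = 6.
Scaling by 4 multiplies the area by 4² = 16 (so the new area is 416) and multiplies the boundary lattice-point count by 4, giving 24.
By Pick's theorem, the interior count of the dilated polygon is 416 − 24/2 + 1 = 405.

405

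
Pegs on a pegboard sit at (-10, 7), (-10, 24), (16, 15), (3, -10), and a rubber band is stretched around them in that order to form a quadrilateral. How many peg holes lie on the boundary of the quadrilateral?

The number of boundary lattice points is Σ gcd(|Δx|,|Δy|) = gcd(0,17) + gcd(26,9) + gcd(13,25) + gcd(13,17) = 17+1+1+1 = 20.

20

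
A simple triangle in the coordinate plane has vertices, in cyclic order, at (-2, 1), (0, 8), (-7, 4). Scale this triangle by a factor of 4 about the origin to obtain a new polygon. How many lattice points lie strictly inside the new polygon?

Using the shoelace formula, 2A = |[(-2)·8 − 0·1] + [0·4 − (-7)·8] + [(-7)·1 − (-2)·4]| = 41, so the area is 20.5.
Summing gcd(|Δx|,|Δy|) over the edges gives the boundary count: gcd(2,7) + gcd(7,4) + gcd(5,3) = 1+1+1 = 3.
Scaling by 4 multiplies the area by 4² = 16 (so the new area is 328) and multiplies the boundary lattice-point count by 4, giving 12.
By Pick's theorem, the interior count of the dilated polygon is 328 − 12/2 + 1 = 323.

323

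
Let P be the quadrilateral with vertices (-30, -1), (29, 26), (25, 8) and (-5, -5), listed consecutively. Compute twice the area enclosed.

By the shoelace formula, twice the signed area is |[(-30)·26 − 29·(-1)] + [29·8 − 25·26] + [25·(-5) − (-5)·8] + [(-5)·(-1) − (-30)·(-5)]| = 1399, so the area is 699.5.

1399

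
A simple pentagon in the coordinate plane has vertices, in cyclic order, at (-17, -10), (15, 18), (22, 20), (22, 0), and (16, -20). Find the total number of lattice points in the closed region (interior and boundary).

831

The shoelace formula gives twice the area as |((-17)·18 − 15·(-10)) + (15·20 − 22·18) + (22·0 − 22·20) + (22·(-20) − 16·0) + (16·(-10) − (-17)·(-20))| = 1632, so the area is 816.
Along each edge there are gcd(|Δx|,|Δy|)+1 lattice points, so counting each shared vertex once the boundary has gcd(32,28) + gcd(7,2) + gcd(0,20) + gcd(6,20) + gcd(33,10) = 4+1+20+2+1 = 28.
Pick's theorem gives I = A − B/2 + 1 = 816 − 28/2 + 1 = 803, so the closed region contains I + B = 803 + 28 = 831 lattice points.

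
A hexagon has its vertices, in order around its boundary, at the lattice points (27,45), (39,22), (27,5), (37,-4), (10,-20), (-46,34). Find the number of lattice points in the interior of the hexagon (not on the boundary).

The shoelace formula gives twice the area as |[27·22 − 39·45] + [39·5 − 27·22] + [27·(-4) − 37·5] + [37·(-20) − 10·(-4)] + [10·34 − (-46)·(-20)] + [(-46)·45 − 27·34]| = 6121, so the area is 3060.5.
The number of boundary lattice points is Σ gcd(|Δx|,|Δy|) = gcd(12,23) + gcd(12,17) + gcd(10,9) + gcd(27,16) + gcd(56,54) + gcd(73,11) = 1+1+1+1+2+1 = 7.
By Pick's theorem A = I + B/2 − 1, so I = 3060.5 − 7/2 + 1 = 3058.

3058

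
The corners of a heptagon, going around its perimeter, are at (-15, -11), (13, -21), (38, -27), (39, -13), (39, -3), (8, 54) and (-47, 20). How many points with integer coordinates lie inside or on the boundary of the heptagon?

3759

The shoelace formula gives twice the area as |((-15)·(-21) − 13·(-11)) + (13·(-27) − 38·(-21)) + (38·(-13) − 39·(-27)) + (39·(-3) − 39·(-13)) + (39·54 − 8·(-3)) + (8·20 − (-47)·54) + ((-47)·(-11) − (-15)·20)| = 7499, so the area is 3749.5.
Along each edge there are gcd(|Δx|,|Δy|)+1 lattice points, so counting each shared vertex once the boundary has gcd(28,10) + gcd(25,6) + gcd(1,14) + gcd(0,10) + gcd(31,57) + gcd(55,34) + gcd(32,31) = 2+1+1+10+1+1+1 = 17.
Pick's theorem gives I = A − B/2 + 1 = 3749.5 − 17/2 + 1 = 3742, so the closed region contains I + B = 3742 + 17 = 3759 lattice points.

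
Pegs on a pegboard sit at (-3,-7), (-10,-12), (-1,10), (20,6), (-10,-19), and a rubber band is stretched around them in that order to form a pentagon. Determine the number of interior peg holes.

Using the shoelace formula, 2A = |((-3)·(-12) − (-10)·(-7)) + ((-10)·10 − (-1)·(-12)) + ((-1)·6 − 20·10) + (20·(-19) − (-10)·6) + ((-10)·(-7) − (-3)·(-19))| = 659, so the area is 659/2.
The number of boundary lattice points is Σ gcd(|Δx|,|Δy|) = gcd(7,5) + gcd(9,22) + gcd(21,4) + gcd(30,25) + gcd(7,12) = 1+1+1+5+1 = 9.
Pick's theorem gives I = A − B/2 + 1 = 659/2 − 9/2 + 1 = 326.

326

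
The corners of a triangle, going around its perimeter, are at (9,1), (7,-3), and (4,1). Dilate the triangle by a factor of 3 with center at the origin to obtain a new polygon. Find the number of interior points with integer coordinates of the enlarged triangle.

The shoelace formula gives twice the area as |(9·(-3) − 7·1) + (7·1 − 4·(-3)) + (4·1 − 9·1)| = 20, so the area is 10.
Summing gcd(|Δx|,|Δy|) over the edges gives the boundary count: gcd(2,4) + gcd(3,4) + gcd(5,0) = 2+1+5 = 8.
Scaling by 3 multiplies the area by 3² = 9 (so the new area is 90) and multiplies the boundary lattice-point count by 3, giving 24.
By Pick's theorem, the interior count of the dilated polygon is 90 − 24/2 + 1 = 79.

79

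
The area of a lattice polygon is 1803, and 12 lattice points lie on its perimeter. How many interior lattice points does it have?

1798

From Pick's theorem, I = A − B/2 + 1 = 1803 − 12/2 + 1 = 1798.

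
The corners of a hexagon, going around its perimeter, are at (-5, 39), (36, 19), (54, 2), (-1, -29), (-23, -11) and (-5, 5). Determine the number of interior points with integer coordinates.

2487

By the shoelace formula, twice the signed area is |[(-5)·19 − 36·39] + [36·2 − 54·19] + [54·(-29) − (-1)·2] + [(-1)·(-11) − (-23)·(-29)] + [(-23)·5 − (-5)·(-11)] + [(-5)·39 − (-5)·5]| = 5013, so the area is 2506.5.
Along each edge there are gcd(|Δx|,|Δy|)+1 lattice points, so counting each shared vertex once the boundary has gcd(41,20) + gcd(18,17) + gcd(55,31) + gcd(22,18) + gcd(18,16) + gcd(0,34) = 1+1+1+2+2+34 = 41.
By Pick's theorem A = I + B/2 − 1, so I = 2506.5 − 41/2 + 1 = 2487.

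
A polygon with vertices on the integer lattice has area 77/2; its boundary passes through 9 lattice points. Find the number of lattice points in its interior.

35

Pick's theorem A = I + B/2 − 1 rearranges to I = A − B/2 + 1 = 77/2 − 9/2 + 1 = 35.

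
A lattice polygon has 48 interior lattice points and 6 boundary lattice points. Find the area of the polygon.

50

By Pick's theorem, A = I + B/2 − 1 = 48 + 6/2 − 1 = 50.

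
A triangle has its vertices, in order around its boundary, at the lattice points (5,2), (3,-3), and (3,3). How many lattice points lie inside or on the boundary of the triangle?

11

By the shoelace formula, twice the signed area is |[5·(-3) − 3·2] + [3·3 − 3·(-3)] + [3·2 − 5·3]| = 12, so the area is 6.
Along each edge there are gcd(|Δx|,|Δy|)+1 lattice points, so counting each shared vertex once the boundary has gcd(2,5) + gcd(0,6) + gcd(2,1) = 1+6+1 = 8.
Pick's theorem gives I = A − B/2 + 1 = 6 − 8/2 + 1 = 3, so the closed region contains I + B = 3 + 8 = 11 lattice points.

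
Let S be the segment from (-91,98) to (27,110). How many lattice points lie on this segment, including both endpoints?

The number of lattice points on a segment between lattice points is gcd(|Δx|,|Δy|) + 1 = gcd(118,12) + 1 = 2 + 1 = 3.

3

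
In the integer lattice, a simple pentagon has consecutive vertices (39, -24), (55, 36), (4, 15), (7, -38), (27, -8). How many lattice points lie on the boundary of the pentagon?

22

The number of boundary lattice points is Σ gcd(|Δx|,|Δy|) = gcd(16,60) + gcd(51,21) + gcd(3,53) + gcd(20,30) + gcd(12,16) = 4+3+1+10+4 = 22.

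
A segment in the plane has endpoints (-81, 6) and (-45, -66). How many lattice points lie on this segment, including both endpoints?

37

The number of lattice points on a segment between lattice points is gcd(|Δx|,|Δy|) + 1 = gcd(36,72) + 1 = 36 + 1 = 37.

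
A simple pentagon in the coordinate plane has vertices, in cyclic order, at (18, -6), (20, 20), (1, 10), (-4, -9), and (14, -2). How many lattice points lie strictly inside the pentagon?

385

The shoelace formula gives twice the area as |(18·20 − 20·(-6)) + (20·10 − 1·20) + (1·(-9) − (-4)·10) + ((-4)·(-2) − 14·(-9)) + (14·(-6) − 18·(-2))| = 777, so the area is 777/2.
The number of boundary lattice points is Σ gcd(|Δx|,|Δy|) = gcd(2,26) + gcd(19,10) + gcd(5,19) + gcd(18,7) + gcd(4,4) = 2+1+1+1+4 = 9.
Pick's theorem gives I = A − B/2 + 1 = 777/2 − 9/2 + 1 = 385.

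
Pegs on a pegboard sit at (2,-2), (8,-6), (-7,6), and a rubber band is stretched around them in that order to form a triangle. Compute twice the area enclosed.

12

The shoelace formula gives twice the area as |[2·(-6) − 8·(-2)] + [8·6 − (-7)·(-6)] + [(-7)·(-2) − 2·6]| = 12, so the area is 6.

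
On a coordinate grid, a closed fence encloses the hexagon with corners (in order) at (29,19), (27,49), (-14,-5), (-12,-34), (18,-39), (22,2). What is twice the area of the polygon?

4209

The shoelace formula gives twice the area as |(29·49 − 27·19) + (27·(-5) − (-14)·49) + ((-14)·(-34) − (-12)·(-5)) + ((-12)·(-39) − 18·(-34)) + (18·2 − 22·(-39)) + (22·19 − 29·2)| = 4209, so the area is 2104.5.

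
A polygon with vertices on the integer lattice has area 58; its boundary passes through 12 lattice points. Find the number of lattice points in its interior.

53

Pick's theorem A = I + B/2 − 1 rearranges to I = A − B/2 + 1 = 58 − 12/2 + 1 = 53.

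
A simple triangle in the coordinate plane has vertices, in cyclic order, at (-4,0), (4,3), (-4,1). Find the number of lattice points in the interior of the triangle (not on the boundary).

The shoelace formula gives twice the area as |((-4)·3 − 4·0) + (4·1 − (-4)·3) + ((-4)·0 − (-4)·1)| = 8, so the area is 4.
The number of boundary lattice points is Σ gcd(|Δx|,|Δy|) = gcd(8,3) + gcd(8,2) + gcd(0,1) = 1+2+1 = 4.
By Pick's theorem A = I + B/2 − 1, so I = 4 − 4/2 + 1 = 3.

3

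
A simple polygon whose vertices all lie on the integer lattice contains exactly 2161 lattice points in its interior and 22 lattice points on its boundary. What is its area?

Pick's theorem states A = I + B/2 − 1, so A = 2161 + 22/2 − 1 = 2171.

2171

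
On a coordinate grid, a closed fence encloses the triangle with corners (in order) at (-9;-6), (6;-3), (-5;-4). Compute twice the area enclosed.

18

The shoelace formula gives twice the area as |[(-9)·(-3) − 6·(-6)] + [6·(-4) − (-5)·(-3)] + [(-5)·(-6) − (-9)·(-4)]| = 18, so the area is 9.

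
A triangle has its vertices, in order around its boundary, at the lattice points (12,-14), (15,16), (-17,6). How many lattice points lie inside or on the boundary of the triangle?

469

Using the shoelace formula, 2A = |[12·16 − 15·(-14)] + [15·6 − (-17)·16] + [(-17)·(-14) − 12·6]| = 930, so the area is 465.
The number of boundary lattice points is Σ gcd(|Δx|,|Δy|) = gcd(3,30) + gcd(32,10) + gcd(29,20) = 3+2+1 = 6.
Pick's theorem gives I = A − B/2 + 1 = 465 − 6/2 + 1 = 463, so the closed region contains I + B = 463 + 6 = 469 lattice points.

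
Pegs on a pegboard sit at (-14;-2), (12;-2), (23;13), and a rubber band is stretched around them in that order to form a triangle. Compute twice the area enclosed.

Using the shoelace formula, 2A = |[(-14)·(-2) − 12·(-2)] + [12·13 − 23·(-2)] + [23·(-2) − (-14)·13]| = 390, so the area is 195.

390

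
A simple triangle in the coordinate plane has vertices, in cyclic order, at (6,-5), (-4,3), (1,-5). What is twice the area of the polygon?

40

By the shoelace formula, twice the signed area is |[6·3 − (-4)·(-5)] + [(-4)·(-5) − 1·3] + [1·(-5) − 6·(-5)]| = 40, so the area is 20.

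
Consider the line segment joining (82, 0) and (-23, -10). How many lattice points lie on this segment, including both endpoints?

6

The number of lattice points on a segment between lattice points is gcd(|Δx|,|Δy|) + 1 = gcd(105,10) + 1 = 5 + 1 = 6.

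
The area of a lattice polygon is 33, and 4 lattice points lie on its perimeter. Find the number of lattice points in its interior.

Pick's theorem A = I + B/2 − 1 rearranges to I = A − B/2 + 1 = 33 − 4/2 + 1 = 32.

32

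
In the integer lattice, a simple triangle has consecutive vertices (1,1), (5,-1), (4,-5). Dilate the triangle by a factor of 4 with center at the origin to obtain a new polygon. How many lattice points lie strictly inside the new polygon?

Using the shoelace formula, 2A = |(1·(-1) − 5·1) + (5·(-5) − 4·(-1)) + (4·1 − 1·(-5))| = 18, so the area is 9.
The number of boundary lattice points is Σ gcd(|Δx|,|Δy|) = gcd(4,2) + gcd(1,4) + gcd(3,6) = 2+1+3 = 6.
Scaling by 4 multiplies the area by 4² = 16 (so the new area is 144) and multiplies the boundary lattice-point count by 4, giving 24.
By Pick's theorem, the interior count of the dilated polygon is 144 − 24/2 + 1 = 133.

133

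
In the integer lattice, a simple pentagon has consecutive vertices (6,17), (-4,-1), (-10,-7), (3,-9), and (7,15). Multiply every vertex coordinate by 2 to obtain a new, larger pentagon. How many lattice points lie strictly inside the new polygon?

The shoelace formula gives twice the area as |(6·(-1) − (-4)·17) + ((-4)·(-7) − (-10)·(-1)) + ((-10)·(-9) − 3·(-7)) + (3·15 − 7·(-9)) + (7·17 − 6·15)| = 328, so the area is 164.
The number of boundary lattice points is Σ gcd(|Δx|,|Δy|) = gcd(10,18) + gcd(6,6) + gcd(13,2) + gcd(4,24) + gcd(1,2) = 2+6+1+4+1 = 14.
Scaling by 2 multiplies the area by 2² = 4 (so the new area is 656) and multiplies the boundary lattice-point count by 2, giving 28.
By Pick's theorem, the interior count of the dilated polygon is 656 − 28/2 + 1 = 643.

643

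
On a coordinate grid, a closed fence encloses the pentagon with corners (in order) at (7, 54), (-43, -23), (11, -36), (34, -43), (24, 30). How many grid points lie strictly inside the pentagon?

3924

Using the shoelace formula, 2A = |[7·(-23) − (-43)·54] + [(-43)·(-36) − 11·(-23)] + [11·(-43) − 34·(-36)] + [34·30 − 24·(-43)] + [24·54 − 7·30]| = 7851, so the area is 7851/2.
Along each edge there are gcd(|Δx|,|Δy|)+1 lattice points, so counting each shared vertex once the boundary has gcd(50,77) + gcd(54,13) + gcd(23,7) + gcd(10,73) + gcd(17,24) = 1+1+1+1+1 = 5.
By Pick's theorem A = I + B/2 − 1, so I = 7851/2 − 5/2 + 1 = 3924.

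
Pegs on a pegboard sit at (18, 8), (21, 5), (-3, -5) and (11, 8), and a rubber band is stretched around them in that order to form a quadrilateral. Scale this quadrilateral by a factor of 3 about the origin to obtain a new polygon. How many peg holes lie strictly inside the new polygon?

By the shoelace formula, twice the signed area is |(18·5 − 21·8) + (21·(-5) − (-3)·5) + ((-3)·8 − 11·(-5)) + (11·8 − 18·8)| = 193, so the area is 193/2.
The number of boundary lattice points is Σ gcd(|Δx|,|Δy|) = gcd(3,3) + gcd(24,10) + gcd(14,13) + gcd(7,0) = 3+2+1+7 = 13.
Scaling by 3 multiplies the area by 3² = 9 (so the new area is 868.5) and multiplies the boundary lattice-point count by 3, giving 39.
By Pick's theorem, the interior count of the dilated polygon is 868.5 − 39/2 + 1 = 850.

850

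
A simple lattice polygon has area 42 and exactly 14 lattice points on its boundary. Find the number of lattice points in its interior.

Pick's theorem A = I + B/2 − 1 rearranges to I = A − B/2 + 1 = 42 − 14/2 + 1 = 36.

36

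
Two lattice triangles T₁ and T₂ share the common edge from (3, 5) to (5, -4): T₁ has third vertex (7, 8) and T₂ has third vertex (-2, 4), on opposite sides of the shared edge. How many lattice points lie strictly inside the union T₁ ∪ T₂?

The union is the simple quadrilateral with vertices (3, 5), (7, 8), (5, -4), (-2, 4) in order.
Using the shoelace formula, 2A = |[3·8 − 7·5] + [7·(-4) − 5·8] + [5·4 − (-2)·(-4)] + [(-2)·5 − 3·4]| = 89, so the area is 89/2.
Summing gcd(|Δx|,|Δy|) over the edges gives the boundary count: gcd(4,3) + gcd(2,12) + gcd(7,8) + gcd(5,1) = 1+2+1+1 = 5.
By Pick's theorem I = A − B/2 + 1 = 89/2 − 5/2 + 1 = 43.

43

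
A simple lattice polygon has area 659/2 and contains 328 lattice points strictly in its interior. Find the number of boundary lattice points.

Pick's theorem gives A = I + B/2 − 1, so B = 2(A − I + 1) = 2(659/2 − 328 + 1) = 5.

5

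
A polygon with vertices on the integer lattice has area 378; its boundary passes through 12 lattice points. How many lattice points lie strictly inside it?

373

From Pick's theorem, I = A − B/2 + 1 = 378 − 12/2 + 1 = 373.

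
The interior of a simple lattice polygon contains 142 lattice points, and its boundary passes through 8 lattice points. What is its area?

145

Pick's theorem states A = I + B/2 − 1, so A = 142 + 8/2 − 1 = 145.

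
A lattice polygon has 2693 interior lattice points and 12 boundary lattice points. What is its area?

2698

Pick's theorem states A = I + B/2 − 1, so A = 2693 + 12/2 − 1 = 2698.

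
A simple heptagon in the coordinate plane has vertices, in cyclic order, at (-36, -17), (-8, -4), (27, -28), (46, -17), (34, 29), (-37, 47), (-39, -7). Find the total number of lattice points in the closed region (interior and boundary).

4133

The shoelace formula gives twice the area as |((-36)·(-4) − (-8)·(-17)) + ((-8)·(-28) − 27·(-4)) + (27·(-17) − 46·(-28)) + (46·29 − 34·(-17)) + (34·47 − (-37)·29) + ((-37)·(-7) − (-39)·47) + ((-39)·(-17) − (-36)·(-7))| = 8255, so the area is 4127.5.
The number of boundary lattice points is Σ gcd(|Δx|,|Δy|) = gcd(28,13) + gcd(35,24) + gcd(19,11) + gcd(12,46) + gcd(71,18) + gcd(2,54) + gcd(3,10) = 1+1+1+2+1+2+1 = 9.
Pick's theorem gives I = A − B/2 + 1 = 4127.5 − 9/2 + 1 = 4124, so the closed region contains I + B = 4124 + 9 = 4133 lattice points.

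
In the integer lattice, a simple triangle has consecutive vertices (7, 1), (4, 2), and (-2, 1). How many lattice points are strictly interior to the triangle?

0

The shoelace formula gives twice the area as |(7·2 − 4·1) + (4·1 − (-2)·2) + ((-2)·1 − 7·1)| = 9, so the area is 9/2.
Along each edge there are gcd(|Δx|,|Δy|)+1 lattice points, so counting each shared vertex once the boundary has gcd(3,1) + gcd(6,1) + gcd(9,0) = 1+1+9 = 11.
Pick's theorem gives I = A − B/2 + 1 = 9/2 − 11/2 + 1 = 0.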